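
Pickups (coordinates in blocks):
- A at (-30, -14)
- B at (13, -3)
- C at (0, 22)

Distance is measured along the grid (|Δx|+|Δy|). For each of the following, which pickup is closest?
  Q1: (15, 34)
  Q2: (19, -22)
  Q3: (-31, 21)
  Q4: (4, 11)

Q1→C; Q2→B; Q3→C; Q4→C

Q1 at (15, 34):
  A: |-45| + |-48| = 45 + 48 = 93 blocks
  B: |-2| + |-37| = 2 + 37 = 39 blocks
  C: |-15| + |-12| = 15 + 12 = 27 blocks
  → nearest: C (27 blocks)
Q2 at (19, -22):
  A: |-49| + |8| = 49 + 8 = 57 blocks
  B: |-6| + |19| = 6 + 19 = 25 blocks
  C: |-19| + |44| = 19 + 44 = 63 blocks
  → nearest: B (25 blocks)
Q3 at (-31, 21):
  A: |1| + |-35| = 1 + 35 = 36 blocks
  B: |44| + |-24| = 44 + 24 = 68 blocks
  C: |31| + |1| = 31 + 1 = 32 blocks
  → nearest: C (32 blocks)
Q4 at (4, 11):
  A: |-34| + |-25| = 34 + 25 = 59 blocks
  B: |9| + |-14| = 9 + 14 = 23 blocks
  C: |-4| + |11| = 4 + 11 = 15 blocks
  → nearest: C (15 blocks)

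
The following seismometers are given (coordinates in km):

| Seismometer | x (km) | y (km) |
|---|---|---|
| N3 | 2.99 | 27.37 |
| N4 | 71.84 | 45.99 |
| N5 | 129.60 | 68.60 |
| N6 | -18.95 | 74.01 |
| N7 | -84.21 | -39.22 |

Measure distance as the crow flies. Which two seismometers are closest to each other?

N3 and N6

Pairwise distances:
N3–N4: √((68.85)² + (18.62)²) = √(4740.3225 + 346.7044) = 71.32 km
N3–N5: √((126.61)² + (41.23)²) = √(16030.0921 + 1699.9129) = 133.15 km
N3–N6: √((-21.94)² + (46.64)²) = √(481.3636 + 2175.2896) = 51.54 km
N3–N7: √((-87.20)² + (-66.59)²) = √(7603.8400 + 4434.2281) = 109.72 km
N4–N5: √((57.76)² + (22.61)²) = √(3336.2176 + 511.2121) = 62.03 km
N4–N6: √((-90.79)² + (28.02)²) = √(8242.8241 + 785.1204) = 95.02 km
N4–N7: √((-156.05)² + (-85.21)²) = √(24351.6025 + 7260.7441) = 177.80 km
N5–N6: √((-148.55)² + (5.41)²) = √(22067.1025 + 29.2681) = 148.65 km
N5–N7: √((-213.81)² + (-107.82)²) = √(45714.7161 + 11625.1524) = 239.46 km
N6–N7: √((-65.26)² + (-113.23)²) = √(4258.8676 + 12821.0329) = 130.69 km
Closest pair: N3–N6 at 51.54 km.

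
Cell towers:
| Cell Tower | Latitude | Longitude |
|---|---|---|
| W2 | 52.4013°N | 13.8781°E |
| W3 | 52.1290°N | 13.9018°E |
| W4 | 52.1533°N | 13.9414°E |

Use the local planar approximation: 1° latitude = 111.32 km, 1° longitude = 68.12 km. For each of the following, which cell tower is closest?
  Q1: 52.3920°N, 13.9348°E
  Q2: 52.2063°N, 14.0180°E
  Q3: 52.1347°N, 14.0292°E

Q1→W2; Q2→W4; Q3→W4

Q1 at 52.3920°N, 13.9348°E:
  W2: 3.9987 km
  W3: 29.3633 km
  W4: 26.5759 km
  → nearest: W2 (3.9987 km)
Q2 at 52.2063°N, 14.0180°E:
  W2: 23.7072 km
  W3: 11.6920 km
  W4: 7.8764 km
  → nearest: W4 (7.8764 km)
Q3 at 52.1347°N, 14.0292°E:
  W2: 31.4121 km
  W3: 8.7017 km
  W4: 6.3292 km
  → nearest: W4 (6.3292 km)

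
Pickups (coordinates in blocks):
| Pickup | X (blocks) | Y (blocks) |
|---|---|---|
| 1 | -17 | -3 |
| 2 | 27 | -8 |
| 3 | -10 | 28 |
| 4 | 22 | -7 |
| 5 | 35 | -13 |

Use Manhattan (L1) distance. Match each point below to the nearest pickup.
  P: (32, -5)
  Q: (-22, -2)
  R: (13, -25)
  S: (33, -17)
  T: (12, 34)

P→2; Q→1; R→4; S→5; T→3

P at (32, -5):
  1: 51 blocks
  2: 8 blocks
  3: 75 blocks
  4: 12 blocks
  5: 11 blocks
  → nearest: 2 (8 blocks)
Q at (-22, -2):
  1: 6 blocks
  2: 55 blocks
  3: 42 blocks
  4: 49 blocks
  5: 68 blocks
  → nearest: 1 (6 blocks)
R at (13, -25):
  1: 52 blocks
  2: 31 blocks
  3: 76 blocks
  4: 27 blocks
  5: 34 blocks
  → nearest: 4 (27 blocks)
S at (33, -17):
  1: 64 blocks
  2: 15 blocks
  3: 88 blocks
  4: 21 blocks
  5: 6 blocks
  → nearest: 5 (6 blocks)
T at (12, 34):
  1: 66 blocks
  2: 57 blocks
  3: 28 blocks
  4: 51 blocks
  5: 70 blocks
  → nearest: 3 (28 blocks)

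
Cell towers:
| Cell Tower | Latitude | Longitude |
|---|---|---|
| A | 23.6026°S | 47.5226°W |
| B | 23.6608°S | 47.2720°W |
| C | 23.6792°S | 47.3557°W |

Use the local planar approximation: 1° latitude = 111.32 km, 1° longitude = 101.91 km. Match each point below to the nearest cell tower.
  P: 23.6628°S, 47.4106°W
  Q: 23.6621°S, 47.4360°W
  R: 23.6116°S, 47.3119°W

P at 23.6628°S, 47.4106°W:
  A: √((0.0602·111.32)² + (-0.1120·101.91)²) = √(44.909620 + 130.277570) = 13.2358 km
  B: √((0.0020·111.32)² + (0.1386·101.91)²) = √(0.049569 + 199.507885) = 14.1265 km
  C: √((-0.0164·111.32)² + (0.0549·101.91)²) = √(3.332991 + 31.302447) = 5.8852 km
  → nearest: C (5.8852 km)
Q at 23.6621°S, 47.4360°W:
  A: √((0.0595·111.32)² + (-0.0866·101.91)²) = √(43.871282 + 77.887791) = 11.0344 km
  B: √((0.0013·111.32)² + (0.1640·101.91)²) = √(0.020943 + 279.332391) = 16.7139 km
  C: √((-0.0171·111.32)² + (0.0803·101.91)²) = √(3.623586 + 66.967594) = 8.4019 km
  → nearest: C (8.4019 km)
R at 23.6116°S, 47.3119°W:
  A: √((0.0090·111.32)² + (-0.2107·101.91)²) = √(1.003764 + 461.065551) = 21.4958 km
  B: √((-0.0492·111.32)² + (0.0399·101.91)²) = √(29.996916 + 16.534056) = 6.8214 km
  C: √((-0.0676·111.32)² + (-0.0438·101.91)²) = √(56.629117 + 19.924243) = 8.7495 km
  → nearest: B (6.8214 km)

P→C; Q→C; R→B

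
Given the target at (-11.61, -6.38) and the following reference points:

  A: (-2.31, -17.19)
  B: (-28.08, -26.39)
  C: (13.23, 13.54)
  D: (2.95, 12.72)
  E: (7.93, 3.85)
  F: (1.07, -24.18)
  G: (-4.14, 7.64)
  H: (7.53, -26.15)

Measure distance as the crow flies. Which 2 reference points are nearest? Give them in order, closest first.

Distances from (-11.61, -6.38):
A: 14.26
B: 25.92
C: 31.84
D: 24.02
E: 22.06
F: 21.85
G: 15.89
H: 27.52
Sorted: A (14.26) < G (15.89) < F (21.85) < E (22.06) < …

A, G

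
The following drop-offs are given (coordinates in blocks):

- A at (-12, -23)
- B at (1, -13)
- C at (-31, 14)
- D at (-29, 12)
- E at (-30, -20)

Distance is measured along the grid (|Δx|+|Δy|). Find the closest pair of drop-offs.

C and D

Pairwise distances:
A–B: 23 blocks
A–C: 56 blocks
A–D: 52 blocks
A–E: 21 blocks
B–C: 59 blocks
B–D: 55 blocks
B–E: 38 blocks
C–D: 4 blocks
C–E: 35 blocks
D–E: 33 blocks
Closest pair: C–D at 4 blocks.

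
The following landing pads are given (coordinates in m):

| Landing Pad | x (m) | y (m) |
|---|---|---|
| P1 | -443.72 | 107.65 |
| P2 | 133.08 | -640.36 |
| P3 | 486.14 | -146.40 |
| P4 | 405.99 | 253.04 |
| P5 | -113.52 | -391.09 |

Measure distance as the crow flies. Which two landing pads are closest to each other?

Pairwise distances:
P1–P2: 944.57 m
P1–P3: 963.94 m
P1–P4: 862.06 m
P1–P5: 598.14 m
P2–P3: 607.16 m
P2–P4: 934.15 m
P2–P5: 350.64 m
P3–P4: 407.40 m
P3–P5: 647.66 m
P4–P5: 827.52 m
Closest pair: P2–P5 at 350.64 m.

P2 and P5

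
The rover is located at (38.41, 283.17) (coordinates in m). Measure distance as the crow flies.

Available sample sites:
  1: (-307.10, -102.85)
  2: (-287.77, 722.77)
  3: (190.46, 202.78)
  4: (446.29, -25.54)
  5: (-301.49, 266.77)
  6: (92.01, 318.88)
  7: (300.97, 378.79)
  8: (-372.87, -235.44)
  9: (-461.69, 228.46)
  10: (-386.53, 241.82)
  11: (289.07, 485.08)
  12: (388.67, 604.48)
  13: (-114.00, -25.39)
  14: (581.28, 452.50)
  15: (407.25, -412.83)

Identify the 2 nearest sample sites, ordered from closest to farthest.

6, 3

Distances from (38.41, 283.17):
1: √((-345.51)² + (-386.02)²) = √(119377.1601 + 149011.4404) = 518.06 m
2: √((-326.18)² + (439.60)²) = √(106393.3924 + 193248.1600) = 547.40 m
3: √((152.05)² + (-80.39)²) = √(23119.2025 + 6462.5521) = 171.99 m
4: √((407.88)² + (-308.71)²) = √(166366.0944 + 95301.8641) = 511.53 m
5: √((-339.90)² + (-16.40)²) = √(115532.0100 + 268.9600) = 340.30 m
6: √((53.60)² + (35.71)²) = √(2872.9600 + 1275.2041) = 64.41 m
7: √((262.56)² + (95.62)²) = √(68937.7536 + 9143.1844) = 279.43 m
8: √((-411.28)² + (-518.61)²) = √(169151.2384 + 268956.3321) = 661.90 m
9: √((-500.10)² + (-54.71)²) = √(250100.0100 + 2993.1841) = 503.08 m
10: √((-424.94)² + (-41.35)²) = √(180574.0036 + 1709.8225) = 426.95 m
11: √((250.66)² + (201.91)²) = √(62830.4356 + 40767.6481) = 321.87 m
12: √((350.26)² + (321.31)²) = √(122682.0676 + 103240.1161) = 475.31 m
13: √((-152.41)² + (-308.56)²) = √(23228.8081 + 95209.2736) = 344.15 m
14: √((542.87)² + (169.33)²) = √(294707.8369 + 28672.6489) = 568.67 m
15: √((368.84)² + (-696.00)²) = √(136042.9456 + 484416.0000) = 787.69 m
Sorted: 6 (64.41 m) < 3 (171.99 m) < 7 (279.43 m) < 11 (321.87 m) < …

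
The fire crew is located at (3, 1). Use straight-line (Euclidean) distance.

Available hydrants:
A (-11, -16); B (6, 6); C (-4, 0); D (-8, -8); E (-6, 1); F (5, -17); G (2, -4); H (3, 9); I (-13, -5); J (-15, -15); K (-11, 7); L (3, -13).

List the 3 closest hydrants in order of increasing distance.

G, B, C

Distances from (3, 1):
A: √((-14)² + (-17)²) = √(196.000 + 289.000) = 22.0
B: √((3)² + (5)²) = √(9.000 + 25.000) = 5.8
C: √((-7)² + (-1)²) = √(49.000 + 1.000) = 7.1
D: √((-11)² + (-9)²) = √(121.000 + 81.000) = 14.2
E: √((-9)² + (0)²) = √(81.000 + 0.000) = 9.0
F: √((2)² + (-18)²) = √(4.000 + 324.000) = 18.1
G: √((-1)² + (-5)²) = √(1.000 + 25.000) = 5.1
H: √((0)² + (8)²) = √(0.000 + 64.000) = 8.0
I: √((-16)² + (-6)²) = √(256.000 + 36.000) = 17.1
J: √((-18)² + (-16)²) = √(324.000 + 256.000) = 24.1
K: √((-14)² + (6)²) = √(196.000 + 36.000) = 15.2
L: √((0)² + (-14)²) = √(0.000 + 196.000) = 14.0
Sorted: G (5.1) < B (5.8) < C (7.1) < H (8.0) < E (9.0) < …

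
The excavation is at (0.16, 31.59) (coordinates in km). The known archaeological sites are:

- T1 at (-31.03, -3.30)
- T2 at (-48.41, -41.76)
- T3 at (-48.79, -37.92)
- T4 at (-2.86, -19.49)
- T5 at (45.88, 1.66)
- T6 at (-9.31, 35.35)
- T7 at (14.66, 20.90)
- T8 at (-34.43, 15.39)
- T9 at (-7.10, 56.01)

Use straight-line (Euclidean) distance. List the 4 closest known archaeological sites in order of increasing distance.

Distances from (0.16, 31.59):
T1: √((-31.19)² + (-34.89)²) = √(972.8161 + 1217.3121) = 46.80 km
T2: √((-48.57)² + (-73.35)²) = √(2359.0449 + 5380.2225) = 87.97 km
T3: √((-48.95)² + (-69.51)²) = √(2396.1025 + 4831.6401) = 85.02 km
T4: √((-3.02)² + (-51.08)²) = √(9.1204 + 2609.1664) = 51.17 km
T5: √((45.72)² + (-29.93)²) = √(2090.3184 + 895.8049) = 54.65 km
T6: √((-9.47)² + (3.76)²) = √(89.6809 + 14.1376) = 10.19 km
T7: √((14.50)² + (-10.69)²) = √(210.2500 + 114.2761) = 18.01 km
T8: √((-34.59)² + (-16.20)²) = √(1196.4681 + 262.4400) = 38.20 km
T9: √((-7.26)² + (24.42)²) = √(52.7076 + 596.3364) = 25.48 km
Sorted: T6 (10.19 km) < T7 (18.01 km) < T9 (25.48 km) < T8 (38.20 km) < T1 (46.80 km) < T4 (51.17 km) < …

T6, T7, T9, T8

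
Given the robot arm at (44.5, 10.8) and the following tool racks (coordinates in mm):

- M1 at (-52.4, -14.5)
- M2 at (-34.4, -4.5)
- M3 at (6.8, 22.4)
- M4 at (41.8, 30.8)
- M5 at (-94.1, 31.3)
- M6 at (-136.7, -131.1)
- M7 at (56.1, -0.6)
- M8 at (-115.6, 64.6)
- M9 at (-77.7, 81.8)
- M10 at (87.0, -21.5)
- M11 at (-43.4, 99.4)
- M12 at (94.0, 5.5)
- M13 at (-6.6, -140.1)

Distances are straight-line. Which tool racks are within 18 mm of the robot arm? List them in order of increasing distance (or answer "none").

M7

Distances from (44.5, 10.8):
M1: √((-96.9)² + (-25.3)²) = √(9389.610 + 640.090) = 100.1 mm
M2: √((-78.9)² + (-15.3)²) = √(6225.210 + 234.090) = 80.4 mm
M3: √((-37.7)² + (11.6)²) = √(1421.290 + 134.560) = 39.4 mm
M4: √((-2.7)² + (20.0)²) = √(7.290 + 400.000) = 20.2 mm
M5: √((-138.6)² + (20.5)²) = √(19209.960 + 420.250) = 140.1 mm
M6: √((-181.2)² + (-141.9)²) = √(32833.440 + 20135.610) = 230.2 mm
M7: √((11.6)² + (-11.4)²) = √(134.560 + 129.960) = 16.3 mm
M8: √((-160.1)² + (53.8)²) = √(25632.010 + 2894.440) = 168.9 mm
M9: √((-122.2)² + (71.0)²) = √(14932.840 + 5041.000) = 141.3 mm
M10: √((42.5)² + (-32.3)²) = √(1806.250 + 1043.290) = 53.4 mm
M11: √((-87.9)² + (88.6)²) = √(7726.410 + 7849.960) = 124.8 mm
M12: √((49.5)² + (-5.3)²) = √(2450.250 + 28.090) = 49.8 mm
M13: √((-51.1)² + (-150.9)²) = √(2611.210 + 22770.810) = 159.3 mm
Threshold 18 mm: M7 (16.3 mm) is within range.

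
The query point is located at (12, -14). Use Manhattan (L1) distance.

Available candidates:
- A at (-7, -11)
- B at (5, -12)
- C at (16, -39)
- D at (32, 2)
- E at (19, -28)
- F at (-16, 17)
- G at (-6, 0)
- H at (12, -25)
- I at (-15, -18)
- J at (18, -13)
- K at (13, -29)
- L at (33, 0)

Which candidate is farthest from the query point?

Distances from (12, -14):
A: |-19| + |3| = 19 + 3 = 22
B: |-7| + |2| = 7 + 2 = 9
C: |4| + |-25| = 4 + 25 = 29
D: |20| + |16| = 20 + 16 = 36
E: |7| + |-14| = 7 + 14 = 21
F: |-28| + |31| = 28 + 31 = 59
G: |-18| + |14| = 18 + 14 = 32
H: |0| + |-11| = 0 + 11 = 11
I: |-27| + |-4| = 27 + 4 = 31
J: |6| + |1| = 6 + 1 = 7
K: |1| + |-15| = 1 + 15 = 16
L: |21| + |14| = 21 + 14 = 35
Maximum: F at 59.

F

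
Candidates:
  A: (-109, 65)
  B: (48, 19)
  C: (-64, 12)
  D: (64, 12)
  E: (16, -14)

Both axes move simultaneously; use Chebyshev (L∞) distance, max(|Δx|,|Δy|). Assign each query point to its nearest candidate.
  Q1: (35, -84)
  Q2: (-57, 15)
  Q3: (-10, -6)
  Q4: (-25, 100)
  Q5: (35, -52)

Q1→E; Q2→C; Q3→E; Q4→B; Q5→E

Q1 at (35, -84):
  A: 149
  B: 103
  C: 99
  D: 96
  E: 70
  → nearest: E (70)
Q2 at (-57, 15):
  A: 52
  B: 105
  C: 7
  D: 121
  E: 73
  → nearest: C (7)
Q3 at (-10, -6):
  A: 99
  B: 58
  C: 54
  D: 74
  E: 26
  → nearest: E (26)
Q4 at (-25, 100):
  A: 84
  B: 81
  C: 88
  D: 89
  E: 114
  → nearest: B (81)
Q5 at (35, -52):
  A: 144
  B: 71
  C: 99
  D: 64
  E: 38
  → nearest: E (38)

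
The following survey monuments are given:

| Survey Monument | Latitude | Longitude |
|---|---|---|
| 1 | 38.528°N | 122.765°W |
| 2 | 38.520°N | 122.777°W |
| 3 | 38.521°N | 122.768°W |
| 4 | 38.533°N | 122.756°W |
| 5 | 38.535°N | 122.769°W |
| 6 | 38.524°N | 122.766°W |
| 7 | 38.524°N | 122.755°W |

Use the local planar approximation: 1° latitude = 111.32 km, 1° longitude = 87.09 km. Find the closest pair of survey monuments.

Pairwise distances:
1–2: √((-0.008·111.32)² + (-0.012·87.09)²) = √(0.79310 + 1.09219) = 1.373 km
1–3: √((-0.007·111.32)² + (-0.003·87.09)²) = √(0.60721 + 0.06826) = 0.822 km
1–4: √((0.005·111.32)² + (0.009·87.09)²) = √(0.30980 + 0.61436) = 0.961 km
1–5: √((0.007·111.32)² + (-0.004·87.09)²) = √(0.60721 + 0.12135) = 0.854 km
1–6: √((-0.004·111.32)² + (-0.001·87.09)²) = √(0.19827 + 0.00758) = 0.454 km
1–7: √((-0.004·111.32)² + (0.010·87.09)²) = √(0.19827 + 0.75847) = 0.978 km
2–3: √((0.001·111.32)² + (0.009·87.09)²) = √(0.01239 + 0.61436) = 0.792 km
2–4: √((0.013·111.32)² + (0.021·87.09)²) = √(2.09427 + 3.34484) = 2.332 km
2–5: √((0.015·111.32)² + (0.008·87.09)²) = √(2.78823 + 0.48542) = 1.809 km
2–6: √((0.004·111.32)² + (0.011·87.09)²) = √(0.19827 + 0.91774) = 1.056 km
2–7: √((0.004·111.32)² + (0.022·87.09)²) = √(0.19827 + 3.67098) = 1.967 km
3–4: √((0.012·111.32)² + (0.012·87.09)²) = √(1.78447 + 1.09219) = 1.696 km
3–5: √((0.014·111.32)² + (-0.001·87.09)²) = √(2.42886 + 0.00758) = 1.561 km
3–6: √((0.003·111.32)² + (0.002·87.09)²) = √(0.11153 + 0.03034) = 0.377 km
3–7: √((0.003·111.32)² + (0.013·87.09)²) = √(0.11153 + 1.28181) = 1.180 km
4–5: √((0.002·111.32)² + (-0.013·87.09)²) = √(0.04957 + 1.28181) = 1.154 km
4–6: √((-0.009·111.32)² + (-0.010·87.09)²) = √(1.00376 + 0.75847) = 1.327 km
4–7: √((-0.009·111.32)² + (0.001·87.09)²) = √(1.00376 + 0.00758) = 1.006 km
5–6: √((-0.011·111.32)² + (0.003·87.09)²) = √(1.49945 + 0.06826) = 1.252 km
5–7: √((-0.011·111.32)² + (0.014·87.09)²) = √(1.49945 + 1.48659) = 1.728 km
6–7: √((0.000·111.32)² + (0.011·87.09)²) = √(0.00000 + 0.91774) = 0.958 km
Closest pair: 3–6 at 0.377 km.

3 and 6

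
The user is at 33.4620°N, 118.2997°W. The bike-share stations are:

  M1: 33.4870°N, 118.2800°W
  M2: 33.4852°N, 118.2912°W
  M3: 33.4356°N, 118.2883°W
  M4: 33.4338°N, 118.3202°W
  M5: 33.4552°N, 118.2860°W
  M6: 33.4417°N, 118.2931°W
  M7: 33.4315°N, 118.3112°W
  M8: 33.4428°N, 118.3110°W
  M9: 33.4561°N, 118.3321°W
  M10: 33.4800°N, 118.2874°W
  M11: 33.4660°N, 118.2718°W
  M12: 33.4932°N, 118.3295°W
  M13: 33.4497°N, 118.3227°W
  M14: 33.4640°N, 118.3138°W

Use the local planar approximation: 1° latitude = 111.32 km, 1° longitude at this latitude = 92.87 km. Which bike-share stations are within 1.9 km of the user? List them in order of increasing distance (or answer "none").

M14, M5

Distances from 33.4620°N, 118.2997°W:
M1: 3.3305 km
M2: 2.7006 km
M3: 3.1237 km
M4: 3.6714 km
M5: 1.4805 km
M6: 2.3414 km
M7: 3.5593 km
M8: 2.3811 km
M9: 3.0798 km
M10: 2.3065 km
M11: 2.6291 km
M12: 4.4410 km
M13: 2.5372 km
M14: 1.3283 km
Threshold 1.9 km: M14 (1.3283 km), M5 (1.4805 km) are within range.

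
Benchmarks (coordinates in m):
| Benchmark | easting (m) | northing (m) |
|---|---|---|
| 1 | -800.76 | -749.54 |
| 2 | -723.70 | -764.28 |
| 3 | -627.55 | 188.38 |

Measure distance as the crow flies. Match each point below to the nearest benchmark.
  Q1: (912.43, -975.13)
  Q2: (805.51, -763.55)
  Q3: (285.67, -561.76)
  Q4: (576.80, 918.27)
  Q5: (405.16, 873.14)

Q1→2; Q2→2; Q3→2; Q4→3; Q5→3

Q1 at (912.43, -975.13):
  1: √((-1713.19)² + (225.59)²) = √(2935019.9761 + 50890.8481) = 1727.98 m
  2: √((-1636.13)² + (210.85)²) = √(2676921.3769 + 44457.7225) = 1649.66 m
  3: √((-1539.98)² + (1163.51)²) = √(2371538.4004 + 1353755.5201) = 1930.10 m
  → nearest: 2 (1649.66 m)
Q2 at (805.51, -763.55):
  1: √((-1606.27)² + (14.01)²) = √(2580103.3129 + 196.2801) = 1606.33 m
  2: √((-1529.21)² + (-0.73)²) = √(2338483.2241 + 0.5329) = 1529.21 m
  3: √((-1433.06)² + (951.93)²) = √(2053660.9636 + 906170.7249) = 1720.42 m
  → nearest: 2 (1529.21 m)
Q3 at (285.67, -561.76):
  1: √((-1086.43)² + (-187.78)²) = √(1180330.1449 + 35261.3284) = 1102.54 m
  2: √((-1009.37)² + (-202.52)²) = √(1018827.7969 + 41014.3504) = 1029.49 m
  3: √((-913.22)² + (750.14)²) = √(833970.7684 + 562710.0196) = 1181.81 m
  → nearest: 2 (1029.49 m)
Q4 at (576.80, 918.27):
  1: √((-1377.56)² + (-1667.81)²) = √(1897671.5536 + 2781590.1961) = 2163.16 m
  2: √((-1300.50)² + (-1682.55)²) = √(1691300.2500 + 2830974.5025) = 2126.56 m
  3: √((-1204.35)² + (-729.89)²) = √(1450458.9225 + 532739.4121) = 1408.26 m
  → nearest: 3 (1408.26 m)
Q5 at (405.16, 873.14):
  1: √((-1205.92)² + (-1622.68)²) = √(1454243.0464 + 2633090.3824) = 2021.72 m
  2: √((-1128.86)² + (-1637.42)²) = √(1274324.8996 + 2681144.2564) = 1988.84 m
  3: √((-1032.71)² + (-684.76)²) = √(1066489.9441 + 468896.2576) = 1239.11 m
  → nearest: 3 (1239.11 m)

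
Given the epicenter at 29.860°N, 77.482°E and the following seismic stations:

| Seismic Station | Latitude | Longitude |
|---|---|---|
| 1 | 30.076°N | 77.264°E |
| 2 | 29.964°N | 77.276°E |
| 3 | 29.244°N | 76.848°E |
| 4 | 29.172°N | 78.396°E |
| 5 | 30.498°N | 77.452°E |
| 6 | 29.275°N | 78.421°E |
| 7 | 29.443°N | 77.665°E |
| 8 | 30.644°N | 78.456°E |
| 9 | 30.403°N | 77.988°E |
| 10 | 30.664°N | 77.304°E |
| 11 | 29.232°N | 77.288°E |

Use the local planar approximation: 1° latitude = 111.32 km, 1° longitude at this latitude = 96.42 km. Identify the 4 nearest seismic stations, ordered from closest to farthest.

2, 1, 7, 5

Distances from 29.860°N, 77.482°E:
1: √((0.216·111.32)² + (-0.218·96.42)²) = √(578.16780 + 441.82190) = 31.937 km
2: √((0.104·111.32)² + (-0.206·96.42)²) = √(134.03341 + 394.51970) = 22.990 km
3: √((-0.616·111.32)² + (-0.634·96.42)²) = √(4702.27279 + 3736.91113) = 91.865 km
4: √((-0.688·111.32)² + (0.914·96.42)²) = √(5865.74625 + 7766.52323) = 116.757 km
5: √((0.638·111.32)² + (-0.030·96.42)²) = √(5044.14721 + 8.36713) = 71.081 km
6: √((-0.585·111.32)² + (0.939·96.42)²) = √(4240.90093 + 8197.19825) = 111.526 km
7: √((-0.417·111.32)² + (0.183·96.42)²) = √(2154.85725 + 311.34108) = 49.661 km
8: √((0.784·111.32)² + (0.974·96.42)²) = √(7616.90468 + 8819.66660) = 128.205 km
9: √((0.543·111.32)² + (0.506·96.42)²) = √(3653.81079 + 2380.31968) = 77.680 km
10: √((0.804·111.32)² + (-0.178·96.42)²) = √(8010.47912 + 294.56033) = 91.132 km
11: √((-0.628·111.32)² + (-0.194·96.42)²) = √(4887.26269 + 349.89498) = 72.368 km
Sorted: 2 (22.990 km) < 1 (31.937 km) < 7 (49.661 km) < 5 (71.081 km) < 11 (72.368 km) < 9 (77.680 km) < …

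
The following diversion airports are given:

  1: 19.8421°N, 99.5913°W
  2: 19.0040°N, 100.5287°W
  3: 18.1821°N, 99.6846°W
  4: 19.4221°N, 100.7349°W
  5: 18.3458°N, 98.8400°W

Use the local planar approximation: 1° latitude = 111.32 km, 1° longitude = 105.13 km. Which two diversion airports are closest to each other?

Pairwise distances:
2–4: √((0.4181·111.32)² + (-0.2062·105.13)²) = √(2166.240796 + 469.927273) = 51.3436 km
3–5: √((0.1637·111.32)² + (0.8446·105.13)²) = √(332.080790 + 7884.160977) = 90.6435 km
2–3: √((-0.8219·111.32)² + (0.8441·105.13)²) = √(8371.135201 + 7874.828953) = 127.4597 km
1–4: √((-0.4200·111.32)² + (-1.1436·105.13)²) = √(2185.973919 + 14454.451698) = 128.9978 km
1–2: √((-0.8381·111.32)² + (-0.9374·105.13)²) = √(8704.384695 + 9711.878201) = 135.7065 km
3–4: √((1.2400·111.32)² + (-1.0503·105.13)²) = √(19054.158154 + 12192.143337) = 176.7662 km
1–5: √((-1.4963·111.32)² + (0.7513·105.13)²) = √(27744.937268 + 6238.498953) = 184.3460 km
1–3: √((-1.6600·111.32)² + (-0.0933·105.13)²) = √(34147.787597 + 96.209203) = 185.0513 km
2–5: √((-0.6582·111.32)² + (1.6887·105.13)²) = √(5368.613650 + 31517.977096) = 192.0588 km
4–5: √((-1.0763·111.32)² + (1.8949·105.13)²) = √(14355.326542 + 39684.957578) = 232.4657 km
Closest pair: 2–4 at 51.3436 km.

2 and 4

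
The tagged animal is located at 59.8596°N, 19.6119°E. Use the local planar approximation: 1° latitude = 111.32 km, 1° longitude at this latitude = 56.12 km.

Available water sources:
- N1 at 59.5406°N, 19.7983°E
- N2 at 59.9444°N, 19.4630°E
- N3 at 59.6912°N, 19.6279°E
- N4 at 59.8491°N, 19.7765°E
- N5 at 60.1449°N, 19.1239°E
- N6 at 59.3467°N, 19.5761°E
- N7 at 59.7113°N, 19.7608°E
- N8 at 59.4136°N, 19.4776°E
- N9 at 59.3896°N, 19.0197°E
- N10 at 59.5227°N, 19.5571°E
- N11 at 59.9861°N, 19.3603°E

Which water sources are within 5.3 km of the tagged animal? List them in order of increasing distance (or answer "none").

Distances from 59.8596°N, 19.6119°E:
N1: √((-0.3190·111.32)² + (0.1864·56.12)²) = √(1261.036803 + 109.427667) = 37.0198 km
N2: √((0.0848·111.32)² + (-0.1489·56.12)²) = √(89.112392 + 69.827215) = 12.6071 km
N3: √((-0.1684·111.32)² + (0.0160·56.12)²) = √(351.423314 + 0.806260) = 18.7678 km
N4: √((-0.0105·111.32)² + (0.1646·56.12)²) = √(1.366234 + 85.328672) = 9.3110 km
N5: √((0.2853·111.32)² + (-0.4880·56.12)²) = √(1008.671938 + 750.023669) = 41.9368 km
N6: √((-0.5129·111.32)² + (-0.0358·56.12)²) = √(3259.956413 + 4.036467) = 57.1314 km
N7: √((-0.1483·111.32)² + (0.1489·56.12)²) = √(272.539025 + 69.827215) = 18.5031 km
N8: √((-0.4460·111.32)² + (-0.1343·56.12)²) = √(2464.995398 + 56.805103) = 50.2175 km
N9: √((-0.4700·111.32)² + (-0.5922·56.12)²) = √(2737.424256 + 1104.516304) = 61.9834 km
N10: √((-0.3369·111.32)² + (-0.0548·56.12)²) = √(1406.528114 + 9.457938) = 37.6296 km
N11: √((0.1265·111.32)² + (-0.2516·56.12)²) = √(198.302161 + 199.368526) = 19.9417 km
Threshold 5.3 km: none within range.

none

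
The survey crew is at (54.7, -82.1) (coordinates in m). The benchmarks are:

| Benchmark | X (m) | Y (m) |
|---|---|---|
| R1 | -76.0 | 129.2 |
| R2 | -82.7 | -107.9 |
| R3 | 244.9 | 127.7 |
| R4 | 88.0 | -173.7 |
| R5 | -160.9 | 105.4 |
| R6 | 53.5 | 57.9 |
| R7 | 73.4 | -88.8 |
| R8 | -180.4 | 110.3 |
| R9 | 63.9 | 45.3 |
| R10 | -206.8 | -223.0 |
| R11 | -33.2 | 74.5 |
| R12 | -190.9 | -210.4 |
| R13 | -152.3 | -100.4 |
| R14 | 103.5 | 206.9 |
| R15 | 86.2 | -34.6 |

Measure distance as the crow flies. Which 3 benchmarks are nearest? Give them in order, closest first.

Distances from (54.7, -82.1):
R1: √((-130.7)² + (211.3)²) = √(17082.490 + 44647.690) = 248.5 m
R2: √((-137.4)² + (-25.8)²) = √(18878.760 + 665.640) = 139.8 m
R3: √((190.2)² + (209.8)²) = √(36176.040 + 44016.040) = 283.2 m
R4: √((33.3)² + (-91.6)²) = √(1108.890 + 8390.560) = 97.5 m
R5: √((-215.6)² + (187.5)²) = √(46483.360 + 35156.250) = 285.7 m
R6: √((-1.2)² + (140.0)²) = √(1.440 + 19600.000) = 140.0 m
R7: √((18.7)² + (-6.7)²) = √(349.690 + 44.890) = 19.9 m
R8: √((-235.1)² + (192.4)²) = √(55272.010 + 37017.760) = 303.8 m
R9: √((9.2)² + (127.4)²) = √(84.640 + 16230.760) = 127.7 m
R10: √((-261.5)² + (-140.9)²) = √(68382.250 + 19852.810) = 297.0 m
R11: √((-87.9)² + (156.6)²) = √(7726.410 + 24523.560) = 179.6 m
R12: √((-245.6)² + (-128.3)²) = √(60319.360 + 16460.890) = 277.1 m
R13: √((-207.0)² + (-18.3)²) = √(42849.000 + 334.890) = 207.8 m
R14: √((48.8)² + (289.0)²) = √(2381.440 + 83521.000) = 293.1 m
R15: √((31.5)² + (47.5)²) = √(992.250 + 2256.250) = 57.0 m
Sorted: R7 (19.9 m) < R15 (57.0 m) < R4 (97.5 m) < R9 (127.7 m) < R2 (139.8 m) < …

R7, R15, R4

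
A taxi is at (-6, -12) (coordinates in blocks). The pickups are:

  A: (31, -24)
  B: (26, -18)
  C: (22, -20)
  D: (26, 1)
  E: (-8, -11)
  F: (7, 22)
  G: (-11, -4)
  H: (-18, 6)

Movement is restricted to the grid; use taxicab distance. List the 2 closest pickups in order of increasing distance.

E, G

Distances from (-6, -12):
A: |37| + |-12| = 37 + 12 = 49 blocks
B: |32| + |-6| = 32 + 6 = 38 blocks
C: |28| + |-8| = 28 + 8 = 36 blocks
D: |32| + |13| = 32 + 13 = 45 blocks
E: |-2| + |1| = 2 + 1 = 3 blocks
F: |13| + |34| = 13 + 34 = 47 blocks
G: |-5| + |8| = 5 + 8 = 13 blocks
H: |-12| + |18| = 12 + 18 = 30 blocks
Sorted: E (3 blocks) < G (13 blocks) < H (30 blocks) < C (36 blocks) < …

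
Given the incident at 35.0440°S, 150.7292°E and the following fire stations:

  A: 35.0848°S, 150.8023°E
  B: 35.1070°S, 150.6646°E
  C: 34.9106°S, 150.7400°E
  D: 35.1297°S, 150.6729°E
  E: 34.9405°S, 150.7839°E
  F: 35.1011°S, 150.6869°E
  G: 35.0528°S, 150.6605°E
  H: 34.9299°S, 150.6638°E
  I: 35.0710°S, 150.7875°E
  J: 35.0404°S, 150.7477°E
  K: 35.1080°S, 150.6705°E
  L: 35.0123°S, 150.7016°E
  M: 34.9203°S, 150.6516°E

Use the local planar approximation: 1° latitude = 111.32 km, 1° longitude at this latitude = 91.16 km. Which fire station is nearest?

Distances from 35.0440°S, 150.7292°E:
A: √((-0.0408·111.32)² + (0.0731·91.16)²) = √(20.628456 + 44.406177) = 8.0644 km
B: √((-0.0630·111.32)² + (-0.0646·91.16)²) = √(49.184413 + 34.679567) = 9.1577 km
C: √((0.1334·111.32)² + (0.0108·91.16)²) = √(220.525114 + 0.969295) = 14.8827 km
D: √((-0.0857·111.32)² + (-0.0563·91.16)²) = √(91.013966 + 26.340585) = 10.8330 km
E: √((0.1035·111.32)² + (0.0547·91.16)²) = √(132.747727 + 24.864704) = 12.5544 km
F: √((-0.0571·111.32)² + (-0.0423·91.16)²) = √(40.403465 + 14.869260) = 7.4346 km
G: √((-0.0088·111.32)² + (-0.0687·91.16)²) = √(0.959648 + 39.221311) = 6.3388 km
H: √((0.1141·111.32)² + (-0.0654·91.16)²) = √(161.330947 + 35.543822) = 14.0312 km
I: √((-0.0270·111.32)² + (0.0583·91.16)²) = √(9.033872 + 28.245271) = 6.1057 km
J: √((0.0036·111.32)² + (0.0185·91.16)²) = √(0.160602 + 2.844147) = 1.7334 km
K: √((-0.0640·111.32)² + (-0.0587·91.16)²) = √(50.758215 + 28.634186) = 8.9102 km
L: √((0.0317·111.32)² + (-0.0276·91.16)²) = √(12.452740 + 6.330337) = 4.3339 km
M: √((0.1237·111.32)² + (-0.0776·91.16)²) = √(189.620721 + 50.041702) = 15.4810 km
Minimum: J at 1.7334 km.

J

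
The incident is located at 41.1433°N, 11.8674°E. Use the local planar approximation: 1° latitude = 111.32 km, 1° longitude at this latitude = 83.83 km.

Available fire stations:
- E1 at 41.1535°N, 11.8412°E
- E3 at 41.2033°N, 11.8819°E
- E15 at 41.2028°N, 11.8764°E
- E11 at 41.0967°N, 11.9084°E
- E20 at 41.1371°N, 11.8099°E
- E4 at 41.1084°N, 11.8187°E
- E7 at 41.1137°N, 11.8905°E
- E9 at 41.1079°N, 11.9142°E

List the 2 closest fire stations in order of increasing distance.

Distances from 41.1433°N, 11.8674°E:
E1: √((0.0102·111.32)² + (-0.0262·83.83)²) = √(1.289278 + 4.823936) = 2.4725 km
E3: √((0.0600·111.32)² + (0.0145·83.83)²) = √(44.611713 + 1.477525) = 6.7889 km
E15: √((0.0595·111.32)² + (0.0090·83.83)²) = √(43.871282 + 0.569225) = 6.6664 km
E11: √((-0.0466·111.32)² + (0.0410·83.83)²) = √(26.910281 + 11.813175) = 6.2228 km
E20: √((-0.0062·111.32)² + (-0.0575·83.83)²) = √(0.476354 + 23.234569) = 4.8694 km
E4: √((-0.0349·111.32)² + (-0.0487·83.83)²) = √(15.093753 + 16.666978) = 5.6357 km
E7: √((-0.0296·111.32)² + (0.0231·83.83)²) = √(10.857499 + 3.749928) = 3.8220 km
E9: √((-0.0354·111.32)² + (0.0468·83.83)²) = √(15.529337 + 15.391843) = 5.5607 km
Sorted: E1 (2.4725 km) < E7 (3.8220 km) < E20 (4.8694 km) < E9 (5.5607 km) < …

E1, E7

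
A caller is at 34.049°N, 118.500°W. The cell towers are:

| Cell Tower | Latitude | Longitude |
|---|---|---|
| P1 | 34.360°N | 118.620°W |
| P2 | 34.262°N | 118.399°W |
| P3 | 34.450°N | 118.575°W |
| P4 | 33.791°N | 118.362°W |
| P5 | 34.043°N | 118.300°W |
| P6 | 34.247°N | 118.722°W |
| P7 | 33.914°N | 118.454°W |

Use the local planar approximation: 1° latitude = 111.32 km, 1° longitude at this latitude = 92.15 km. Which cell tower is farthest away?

P3

Distances from 34.049°N, 118.500°W:
P1: √((0.311·111.32)² + (-0.120·92.15)²) = √(1198.58041 + 122.27936) = 36.344 km
P2: √((0.213·111.32)² + (0.101·92.15)²) = √(562.21911 + 86.62304) = 25.472 km
P3: √((0.401·111.32)² + (-0.075·92.15)²) = √(1992.66889 + 47.76538) = 45.171 km
P4: √((-0.258·111.32)² + (0.138·92.15)²) = √(824.87057 + 161.71446) = 31.410 km
P5: √((-0.006·111.32)² + (0.200·92.15)²) = √(0.44612 + 339.66490) = 18.442 km
P6: √((0.198·111.32)² + (-0.222·92.15)²) = √(485.82155 + 418.50112) = 30.072 km
P7: √((-0.135·111.32)² + (0.046·92.15)²) = √(225.84680 + 17.96827) = 15.615 km
Maximum: P3 at 45.171 km.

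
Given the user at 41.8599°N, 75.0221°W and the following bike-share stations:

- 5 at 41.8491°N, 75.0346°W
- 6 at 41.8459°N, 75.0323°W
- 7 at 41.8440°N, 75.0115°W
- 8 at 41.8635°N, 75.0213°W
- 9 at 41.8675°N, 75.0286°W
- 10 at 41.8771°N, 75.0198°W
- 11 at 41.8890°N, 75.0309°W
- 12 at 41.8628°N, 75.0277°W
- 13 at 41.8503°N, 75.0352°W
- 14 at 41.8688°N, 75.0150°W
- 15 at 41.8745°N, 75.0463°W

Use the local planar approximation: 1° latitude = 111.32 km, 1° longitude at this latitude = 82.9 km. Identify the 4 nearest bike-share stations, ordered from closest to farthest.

8, 12, 9, 14

Distances from 41.8599°N, 75.0221°W:
5: √((-0.0108·111.32)² + (-0.0125·82.9)²) = √(1.445419 + 1.073814) = 1.5872 km
6: √((-0.0140·111.32)² + (-0.0102·82.9)²) = √(2.428860 + 0.715006) = 1.7731 km
7: √((-0.0159·111.32)² + (0.0106·82.9)²) = √(3.132858 + 0.772184) = 1.9761 km
8: √((0.0036·111.32)² + (0.0008·82.9)²) = √(0.160602 + 0.004398) = 0.4062 km
9: √((0.0076·111.32)² + (-0.0065·82.9)²) = √(0.715770 + 0.290359) = 1.0031 km
10: √((0.0172·111.32)² + (0.0023·82.9)²) = √(3.666091 + 0.036355) = 1.9242 km
11: √((0.0291·111.32)² + (-0.0088·82.9)²) = √(10.493790 + 0.532199) = 3.3205 km
12: √((0.0029·111.32)² + (-0.0056·82.9)²) = √(0.104218 + 0.215519) = 0.5655 km
13: √((-0.0096·111.32)² + (-0.0131·82.9)²) = √(1.142060 + 1.179374) = 1.5236 km
14: √((0.0089·111.32)² + (0.0071·82.9)²) = √(0.981582 + 0.346438) = 1.1524 km
15: √((0.0146·111.32)² + (-0.0242·82.9)²) = √(2.641509 + 4.024758) = 2.5819 km
Sorted: 8 (0.4062 km) < 12 (0.5655 km) < 9 (1.0031 km) < 14 (1.1524 km) < 13 (1.5236 km) < 5 (1.5872 km) < …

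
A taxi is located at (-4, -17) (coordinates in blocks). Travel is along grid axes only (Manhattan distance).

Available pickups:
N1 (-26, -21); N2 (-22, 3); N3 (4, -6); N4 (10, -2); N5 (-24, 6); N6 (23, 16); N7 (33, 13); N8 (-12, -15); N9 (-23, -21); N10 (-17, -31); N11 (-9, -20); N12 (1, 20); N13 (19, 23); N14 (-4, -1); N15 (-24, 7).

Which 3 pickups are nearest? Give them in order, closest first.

Distances from (-4, -17):
N1: 26 blocks
N2: 38 blocks
N3: 19 blocks
N4: 29 blocks
N5: 43 blocks
N6: 60 blocks
N7: 67 blocks
N8: 10 blocks
N9: 23 blocks
N10: 27 blocks
N11: 8 blocks
N12: 42 blocks
N13: 63 blocks
N14: 16 blocks
N15: 44 blocks
Sorted: N11 (8 blocks) < N8 (10 blocks) < N14 (16 blocks) < N3 (19 blocks) < N9 (23 blocks) < …

N11, N8, N14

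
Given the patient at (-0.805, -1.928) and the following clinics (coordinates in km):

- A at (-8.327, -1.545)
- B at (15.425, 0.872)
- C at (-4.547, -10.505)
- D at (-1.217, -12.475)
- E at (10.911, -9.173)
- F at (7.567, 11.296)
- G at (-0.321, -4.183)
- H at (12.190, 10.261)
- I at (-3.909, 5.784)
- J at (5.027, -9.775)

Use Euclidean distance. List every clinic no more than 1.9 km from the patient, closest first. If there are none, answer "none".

Distances from (-0.805, -1.928):
A: √((-7.522)² + (0.383)²) = √(56.58048 + 0.14669) = 7.532 km
B: √((16.230)² + (2.800)²) = √(263.41290 + 7.84000) = 16.470 km
C: √((-3.742)² + (-8.577)²) = √(14.00256 + 73.56493) = 9.358 km
D: √((-0.412)² + (-10.547)²) = √(0.16974 + 111.23921) = 10.555 km
E: √((11.716)² + (-7.245)²) = √(137.26466 + 52.49003) = 13.775 km
F: √((8.372)² + (13.224)²) = √(70.09038 + 174.87418) = 15.651 km
G: √((0.484)² + (-2.255)²) = √(0.23426 + 5.08502) = 2.306 km
H: √((12.995)² + (12.189)²) = √(168.87002 + 148.57172) = 17.817 km
I: √((-3.104)² + (7.712)²) = √(9.63482 + 59.47494) = 8.313 km
J: √((5.832)² + (-7.847)²) = √(34.01222 + 61.57541) = 9.777 km
Threshold 1.9 km: none within range.

none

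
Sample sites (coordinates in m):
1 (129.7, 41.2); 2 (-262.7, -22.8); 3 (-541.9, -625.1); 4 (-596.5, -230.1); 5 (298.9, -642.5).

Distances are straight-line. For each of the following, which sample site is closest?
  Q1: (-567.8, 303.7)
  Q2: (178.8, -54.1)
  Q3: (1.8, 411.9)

Q1→2; Q2→1; Q3→1

Q1 at (-567.8, 303.7):
  1: √((697.5)² + (-262.5)²) = √(486506.250 + 68906.250) = 745.3 m
  2: √((305.1)² + (-326.5)²) = √(93086.010 + 106602.250) = 446.9 m
  3: √((25.9)² + (-928.8)²) = √(670.810 + 862669.440) = 929.2 m
  4: √((-28.7)² + (-533.8)²) = √(823.690 + 284942.440) = 534.6 m
  5: √((866.7)² + (-946.2)²) = √(751168.890 + 895294.440) = 1283.1 m
  → nearest: 2 (446.9 m)
Q2 at (178.8, -54.1):
  1: √((-49.1)² + (95.3)²) = √(2410.810 + 9082.090) = 107.2 m
  2: √((-441.5)² + (31.3)²) = √(194922.250 + 979.690) = 442.6 m
  3: √((-720.7)² + (-571.0)²) = √(519408.490 + 326041.000) = 919.5 m
  4: √((-775.3)² + (-176.0)²) = √(601090.090 + 30976.000) = 795.0 m
  5: √((120.1)² + (-588.4)²) = √(14424.010 + 346214.560) = 600.5 m
  → nearest: 1 (107.2 m)
Q3 at (1.8, 411.9):
  1: √((127.9)² + (-370.7)²) = √(16358.410 + 137418.490) = 392.1 m
  2: √((-264.5)² + (-434.7)²) = √(69960.250 + 188964.090) = 508.8 m
  3: √((-543.7)² + (-1037.0)²) = √(295609.690 + 1075369.000) = 1170.9 m
  4: √((-598.3)² + (-642.0)²) = √(357962.890 + 412164.000) = 877.6 m
  5: √((297.1)² + (-1054.4)²) = √(88268.410 + 1111759.360) = 1095.5 m
  → nearest: 1 (392.1 m)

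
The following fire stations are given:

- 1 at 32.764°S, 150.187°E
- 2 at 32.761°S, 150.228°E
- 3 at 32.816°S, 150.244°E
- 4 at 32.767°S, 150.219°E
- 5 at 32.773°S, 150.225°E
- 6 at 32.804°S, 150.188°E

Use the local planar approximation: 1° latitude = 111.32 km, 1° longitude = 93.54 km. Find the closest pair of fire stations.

Pairwise distances:
1–2: 3.850 km
1–3: 7.870 km
1–4: 3.012 km
1–5: 3.693 km
1–6: 4.454 km
2–3: 6.303 km
2–4: 1.075 km
2–5: 1.365 km
2–6: 6.076 km
3–4: 5.935 km
3–5: 5.106 km
3–6: 5.406 km
4–5: 0.872 km
4–6: 5.037 km
5–6: 4.887 km
Closest pair: 4–5 at 0.872 km.

4 and 5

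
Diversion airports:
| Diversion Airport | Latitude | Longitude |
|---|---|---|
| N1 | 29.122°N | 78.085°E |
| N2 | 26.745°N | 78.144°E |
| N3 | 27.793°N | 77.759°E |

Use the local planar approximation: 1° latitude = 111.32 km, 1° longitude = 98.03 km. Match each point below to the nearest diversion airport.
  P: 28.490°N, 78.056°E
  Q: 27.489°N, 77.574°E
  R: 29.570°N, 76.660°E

P at 28.490°N, 78.056°E:
  N1: √((0.632·111.32)² + (0.029·98.03)²) = √(4949.71909 + 8.08191) = 70.412 km
  N2: √((-1.745·111.32)² + (0.088·98.03)²) = √(37734.38341 + 74.41892) = 194.445 km
  N3: √((-0.697·111.32)² + (-0.297·98.03)²) = √(6020.21431 + 847.67798) = 82.873 km
  → nearest: N1 (70.412 km)
Q at 27.489°N, 77.574°E:
  N1: √((1.633·111.32)² + (0.511·98.03)²) = √(33045.98982 + 2509.34171) = 188.561 km
  N2: √((-0.744·111.32)² + (0.570·98.03)²) = √(6859.49694 + 3122.25030) = 99.909 km
  N3: √((0.304·111.32)² + (0.185·98.03)²) = √(1145.23223 + 328.89817) = 38.394 km
  → nearest: N3 (38.394 km)
R at 29.570°N, 76.660°E:
  N1: √((-0.448·111.32)² + (1.425·98.03)²) = √(2487.15255 + 19514.06440) = 148.328 km
  N2: √((-2.825·111.32)² + (1.484·98.03)²) = √(98897.04144 + 21163.41787) = 346.497 km
  N3: √((-1.777·111.32)² + (1.099·98.03)²) = √(39131.02743 + 11606.82376) = 225.251 km
  → nearest: N1 (148.328 km)

P→N1; Q→N3; R→N1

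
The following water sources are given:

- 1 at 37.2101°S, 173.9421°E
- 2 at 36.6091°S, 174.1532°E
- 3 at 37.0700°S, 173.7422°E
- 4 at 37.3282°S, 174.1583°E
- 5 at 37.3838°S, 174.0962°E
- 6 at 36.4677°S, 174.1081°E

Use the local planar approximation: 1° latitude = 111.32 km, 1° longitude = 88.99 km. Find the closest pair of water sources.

Pairwise distances:
1–2: 69.4907 km
1–3: 23.6577 km
1–4: 23.3025 km
1–5: 23.7054 km
1–6: 83.9538 km
2–3: 63.0093 km
2–4: 80.0515 km
2–5: 86.3886 km
2–6: 16.2443 km
3–4: 46.8751 km
3–5: 47.0390 km
3–6: 74.5365 km
4–5: 8.2975 km
4–6: 95.8950 km
5–6: 101.9858 km
Closest pair: 4–5 at 8.2975 km.

4 and 5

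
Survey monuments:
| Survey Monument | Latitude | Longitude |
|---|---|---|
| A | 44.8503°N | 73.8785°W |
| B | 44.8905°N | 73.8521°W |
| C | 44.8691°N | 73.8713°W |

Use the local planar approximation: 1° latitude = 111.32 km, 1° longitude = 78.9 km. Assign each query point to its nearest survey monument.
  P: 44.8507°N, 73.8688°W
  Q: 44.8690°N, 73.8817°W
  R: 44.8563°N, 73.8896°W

P at 44.8507°N, 73.8688°W:
  A: 0.7666 km
  B: 4.6223 km
  C: 2.0578 km
  → nearest: A (0.7666 km)
Q at 44.8690°N, 73.8817°W:
  A: 2.0969 km
  B: 3.3440 km
  C: 0.8206 km
  → nearest: C (0.8206 km)
R at 44.8563°N, 73.8896°W:
  A: 1.1014 km
  B: 4.8217 km
  C: 2.0286 km
  → nearest: A (1.1014 km)

P→A; Q→C; R→A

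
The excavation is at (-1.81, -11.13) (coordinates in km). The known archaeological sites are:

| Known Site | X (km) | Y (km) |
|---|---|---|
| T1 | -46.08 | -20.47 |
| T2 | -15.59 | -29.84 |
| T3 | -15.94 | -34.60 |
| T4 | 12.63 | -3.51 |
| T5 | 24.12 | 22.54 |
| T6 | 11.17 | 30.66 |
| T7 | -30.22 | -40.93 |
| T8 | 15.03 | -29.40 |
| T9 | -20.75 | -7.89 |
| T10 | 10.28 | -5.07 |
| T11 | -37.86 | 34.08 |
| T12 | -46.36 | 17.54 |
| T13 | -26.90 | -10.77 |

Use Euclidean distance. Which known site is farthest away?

T11

Distances from (-1.81, -11.13):
T1: √((-44.27)² + (-9.34)²) = √(1959.8329 + 87.2356) = 45.24 km
T2: √((-13.78)² + (-18.71)²) = √(189.8884 + 350.0641) = 23.24 km
T3: √((-14.13)² + (-23.47)²) = √(199.6569 + 550.8409) = 27.40 km
T4: √((14.44)² + (7.62)²) = √(208.5136 + 58.0644) = 16.33 km
T5: √((25.93)² + (33.67)²) = √(672.3649 + 1133.6689) = 42.50 km
T6: √((12.98)² + (41.79)²) = √(168.4804 + 1746.4041) = 43.76 km
T7: √((-28.41)² + (-29.80)²) = √(807.1281 + 888.0400) = 41.17 km
T8: √((16.84)² + (-18.27)²) = √(283.5856 + 333.7929) = 24.85 km
T9: √((-18.94)² + (3.24)²) = √(358.7236 + 10.4976) = 19.22 km
T10: √((12.09)² + (6.06)²) = √(146.1681 + 36.7236) = 13.52 km
T11: √((-36.05)² + (45.21)²) = √(1299.6025 + 2043.9441) = 57.82 km
T12: √((-44.55)² + (28.67)²) = √(1984.7025 + 821.9689) = 52.98 km
T13: √((-25.09)² + (0.36)²) = √(629.5081 + 0.1296) = 25.09 km
Maximum: T11 at 57.82 km.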